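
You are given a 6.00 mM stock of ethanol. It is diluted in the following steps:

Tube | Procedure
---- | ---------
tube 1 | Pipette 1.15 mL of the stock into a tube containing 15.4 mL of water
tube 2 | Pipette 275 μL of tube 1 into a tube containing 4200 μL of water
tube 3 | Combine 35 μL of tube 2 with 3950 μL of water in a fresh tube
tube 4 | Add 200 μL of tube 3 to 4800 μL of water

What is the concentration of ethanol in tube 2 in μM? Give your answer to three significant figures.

Step 1: 1.15 mL + 15.4 mL = 16.55 mL total → factor 16.55/1.15 = 14.391
Step 2: 275 μL + 4200 μL = 4475 μL total → factor 4475/275 = 16.273
Dilution factor through tube 2 = 14.391 × 16.273 = 234.19
[tube 2] = 6.00 mM / 234.19 = 0.02562 mM = 25.6 μM

25.6 μM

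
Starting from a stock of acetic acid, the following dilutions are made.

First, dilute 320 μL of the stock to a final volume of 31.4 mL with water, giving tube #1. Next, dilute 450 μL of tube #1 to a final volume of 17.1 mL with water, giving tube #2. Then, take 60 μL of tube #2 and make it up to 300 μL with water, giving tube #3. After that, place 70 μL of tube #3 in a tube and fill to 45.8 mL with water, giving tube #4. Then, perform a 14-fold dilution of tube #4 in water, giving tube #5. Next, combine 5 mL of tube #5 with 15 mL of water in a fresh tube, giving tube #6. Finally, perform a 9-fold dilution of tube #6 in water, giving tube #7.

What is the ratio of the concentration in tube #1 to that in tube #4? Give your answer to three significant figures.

1.24 × 10^5

Step 1: 320 μL brought to 31.4 mL → factor 31400/320 = 98.125
Step 2: 450 μL brought to 17.1 mL → factor 17100/450 = 38
Step 3: 60 μL brought to 300 μL → factor 300/60 = 5
Step 4: 70 μL brought to 45.8 mL → factor 45800/70 = 654.29
Dilution factor to tube #1 = 98.125; to tube #4 = 1.2198 × 10^7
[tube #1]/[tube #4] = (factor to tube #4)/(factor to tube #1) = 1.2198 × 10^7/98.125 = 1.24 × 10^5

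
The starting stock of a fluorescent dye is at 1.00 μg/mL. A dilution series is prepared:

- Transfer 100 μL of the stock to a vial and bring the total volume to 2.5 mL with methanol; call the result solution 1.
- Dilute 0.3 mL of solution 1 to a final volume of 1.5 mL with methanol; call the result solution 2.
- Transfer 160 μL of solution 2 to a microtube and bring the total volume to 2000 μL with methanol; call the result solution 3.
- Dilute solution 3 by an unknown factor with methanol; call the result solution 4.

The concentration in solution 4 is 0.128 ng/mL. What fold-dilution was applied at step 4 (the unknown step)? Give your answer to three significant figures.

Step 1: 100 μL brought to 2.5 mL → factor 2500/100 = 25
Step 2: 0.3 mL brought to 1.5 mL → factor 1.5/0.3 = 5
Step 3: 160 μL brought to 2000 μL → factor 2000/160 = 12.5
Step 4: unknown factor x
Product of known-step factors = 1562.5
Overall factor = 1.00 μg/mL / (0.128 ng/mL) = 7812.5
x = 7812.5 / 1562.5 = 5.00

5.00-fold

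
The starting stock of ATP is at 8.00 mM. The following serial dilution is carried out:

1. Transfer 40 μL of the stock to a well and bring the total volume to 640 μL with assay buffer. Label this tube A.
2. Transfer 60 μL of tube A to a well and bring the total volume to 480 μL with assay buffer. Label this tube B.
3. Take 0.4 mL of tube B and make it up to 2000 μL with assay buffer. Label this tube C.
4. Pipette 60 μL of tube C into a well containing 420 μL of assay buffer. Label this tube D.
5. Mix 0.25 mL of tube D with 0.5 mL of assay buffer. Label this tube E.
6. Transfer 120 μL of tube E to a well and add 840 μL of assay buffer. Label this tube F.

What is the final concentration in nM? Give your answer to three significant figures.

65.1 nM

Step 1: 40 μL brought to 640 μL → factor 640/40 = 16
Step 2: 60 μL brought to 480 μL → factor 480/60 = 8
Step 3: 0.4 mL brought to 2000 μL → factor 2/0.4 = 5
Step 4: 60 μL + 420 μL = 480 μL total → factor 480/60 = 8
Step 5: 0.25 mL + 0.5 mL = 0.75 mL total → factor 0.75/0.25 = 3
Step 6: 120 μL + 840 μL = 960 μL total → factor 960/120 = 8
Overall dilution factor = 16 × 8 × 5 × 8 × 3 × 8 = 1.2288 × 10^5
Final = 8.00 mM / 1.2288 × 10^5 = 6.510 × 10^-5 mM = 65.1 nM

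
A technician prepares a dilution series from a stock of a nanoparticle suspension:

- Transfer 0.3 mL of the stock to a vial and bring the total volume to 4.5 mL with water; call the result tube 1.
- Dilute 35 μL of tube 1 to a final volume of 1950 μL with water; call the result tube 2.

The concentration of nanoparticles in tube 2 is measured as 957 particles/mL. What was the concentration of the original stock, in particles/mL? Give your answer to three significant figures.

8.00 × 10^5 particles/mL

Step 1: 0.3 mL brought to 4.5 mL → factor 4.5/0.3 = 15
Step 2: 35 μL brought to 1950 μL → factor 1950/35 = 55.714
Overall dilution factor = 15 × 55.714 = 835.71
Stock = 957 particles/mL × 835.71 = 8.00 × 10^5 particles/mL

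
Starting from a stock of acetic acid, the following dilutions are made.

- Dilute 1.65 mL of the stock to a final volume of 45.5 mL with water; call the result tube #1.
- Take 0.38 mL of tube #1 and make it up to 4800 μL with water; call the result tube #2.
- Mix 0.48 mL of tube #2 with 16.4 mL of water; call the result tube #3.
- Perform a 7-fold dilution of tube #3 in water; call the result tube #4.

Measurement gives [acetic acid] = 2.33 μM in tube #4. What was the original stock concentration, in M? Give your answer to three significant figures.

0.200 M

Step 1: 1.65 mL brought to 45.5 mL → factor 45.5/1.65 = 27.576
Step 2: 0.38 mL brought to 4800 μL → factor 4.8/0.38 = 12.632
Step 3: 0.48 mL + 16.4 mL = 16.88 mL total → factor 16.88/0.48 = 35.167
Step 4: 7-fold → factor 7
Overall dilution factor = 27.576 × 12.632 × 35.167 × 7 = 85746
Stock = 2.33 μM × 85746 = 1.998 × 10^5 μM = 0.200 M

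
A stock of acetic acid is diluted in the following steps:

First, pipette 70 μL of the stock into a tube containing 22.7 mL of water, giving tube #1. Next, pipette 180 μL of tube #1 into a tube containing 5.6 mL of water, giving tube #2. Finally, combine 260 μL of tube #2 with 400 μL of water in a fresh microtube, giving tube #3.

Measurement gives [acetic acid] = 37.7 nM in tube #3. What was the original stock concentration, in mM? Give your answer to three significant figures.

1.00 mM

Step 1: 70 μL + 22.7 mL = 22770 μL total → factor 22770/70 = 325.29
Step 2: 180 μL + 5.6 mL = 5780 μL total → factor 5780/180 = 32.111
Step 3: 260 μL + 400 μL = 660 μL total → factor 660/260 = 2.5385
Overall dilution factor = 325.29 × 32.111 × 2.5385 = 26515
Stock = 37.7 nM × 26515 = 9.996 × 10^5 nM = 1.00 mM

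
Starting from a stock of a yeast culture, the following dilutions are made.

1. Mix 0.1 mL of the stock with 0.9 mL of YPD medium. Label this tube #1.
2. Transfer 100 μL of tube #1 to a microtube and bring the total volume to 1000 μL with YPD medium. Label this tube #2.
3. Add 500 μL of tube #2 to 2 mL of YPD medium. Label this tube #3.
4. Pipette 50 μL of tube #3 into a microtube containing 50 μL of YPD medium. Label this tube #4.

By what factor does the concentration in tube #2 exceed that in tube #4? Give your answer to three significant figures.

Step 1: 0.1 mL + 0.9 mL = 1 mL total → factor 1/0.1 = 10
Step 2: 100 μL brought to 1000 μL → factor 1000/100 = 10
Step 3: 500 μL + 2 mL = 2500 μL total → factor 2500/500 = 5
Step 4: 50 μL + 50 μL = 100 μL total → factor 100/50 = 2
Dilution factor to tube #2 = 100; to tube #4 = 1000
[tube #2]/[tube #4] = (factor to tube #4)/(factor to tube #2) = 1000/100 = 10.0

10.0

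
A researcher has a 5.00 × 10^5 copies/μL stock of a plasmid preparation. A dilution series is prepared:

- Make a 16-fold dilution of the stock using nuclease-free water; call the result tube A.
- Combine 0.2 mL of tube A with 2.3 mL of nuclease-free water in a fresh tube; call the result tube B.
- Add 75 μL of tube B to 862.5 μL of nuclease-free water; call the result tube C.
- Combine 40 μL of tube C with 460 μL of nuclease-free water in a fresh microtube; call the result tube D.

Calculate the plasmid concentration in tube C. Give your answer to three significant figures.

Step 1: 16-fold → factor 16
Step 2: 0.2 mL + 2.3 mL = 2.5 mL total → factor 2.5/0.2 = 12.5
Step 3: 75 μL + 862.5 μL = 937.5 μL total → factor 937.5/75 = 12.5
Dilution factor through tube C = 16 × 12.5 × 12.5 = 2500
[tube C] = 5.00 × 10^5 copies/μL / 2500 = 200 copies/μL

200 copies/μL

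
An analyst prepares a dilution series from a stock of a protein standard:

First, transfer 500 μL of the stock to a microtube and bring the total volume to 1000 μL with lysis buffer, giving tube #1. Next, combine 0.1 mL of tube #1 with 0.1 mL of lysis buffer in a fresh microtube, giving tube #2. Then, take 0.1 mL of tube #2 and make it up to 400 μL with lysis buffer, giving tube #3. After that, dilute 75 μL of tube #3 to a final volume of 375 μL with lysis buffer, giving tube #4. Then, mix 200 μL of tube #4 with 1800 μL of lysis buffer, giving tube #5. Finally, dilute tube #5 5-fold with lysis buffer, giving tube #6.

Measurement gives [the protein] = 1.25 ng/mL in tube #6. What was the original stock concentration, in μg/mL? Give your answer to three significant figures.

5.00 μg/mL

Step 1: 500 μL brought to 1000 μL → factor 1000/500 = 2
Step 2: 0.1 mL + 0.1 mL = 0.2 mL total → factor 0.2/0.1 = 2
Step 3: 0.1 mL brought to 400 μL → factor 0.4/0.1 = 4
Step 4: 75 μL brought to 375 μL → factor 375/75 = 5
Step 5: 200 μL + 1800 μL = 2000 μL total → factor 2000/200 = 10
Step 6: 5-fold → factor 5
Overall dilution factor = 2 × 2 × 4 × 5 × 10 × 5 = 4000
Stock = 1.25 ng/mL × 4000 = 5000 ng/mL = 5.00 μg/mL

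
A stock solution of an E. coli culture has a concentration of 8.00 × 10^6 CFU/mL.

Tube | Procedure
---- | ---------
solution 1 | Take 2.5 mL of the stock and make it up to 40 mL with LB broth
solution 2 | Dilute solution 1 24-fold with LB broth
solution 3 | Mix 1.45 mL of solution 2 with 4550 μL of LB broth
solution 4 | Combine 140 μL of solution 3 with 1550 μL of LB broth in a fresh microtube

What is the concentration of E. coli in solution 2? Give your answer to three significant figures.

Step 1: 2.5 mL brought to 40 mL → factor 40/2.5 = 16
Step 2: 24-fold → factor 24
Dilution factor through solution 2 = 16 × 24 = 384
[solution 2] = 8.00 × 10^6 CFU/mL / 384 = 2.08 × 10^4 CFU/mL

2.08 × 10^4 CFU/mL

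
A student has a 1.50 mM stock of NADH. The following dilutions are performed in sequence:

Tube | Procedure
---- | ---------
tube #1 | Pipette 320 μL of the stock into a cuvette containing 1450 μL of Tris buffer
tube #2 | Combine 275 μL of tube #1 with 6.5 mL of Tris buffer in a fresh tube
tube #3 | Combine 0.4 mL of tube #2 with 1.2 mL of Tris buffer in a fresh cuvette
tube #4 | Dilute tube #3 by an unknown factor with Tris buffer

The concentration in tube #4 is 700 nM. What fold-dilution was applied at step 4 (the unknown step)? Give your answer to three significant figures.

Step 1: 320 μL + 1450 μL = 1770 μL total → factor 1770/320 = 5.5312
Step 2: 275 μL + 6.5 mL = 6775 μL total → factor 6775/275 = 24.636
Step 3: 0.4 mL + 1.2 mL = 1.6 mL total → factor 1.6/0.4 = 4
Step 4: unknown factor x
Product of known-step factors = 545.08
Overall factor = 1.50 mM / (700 nM) = 2142.9
x = 2142.9 / 545.08 = 3.93

3.93-fold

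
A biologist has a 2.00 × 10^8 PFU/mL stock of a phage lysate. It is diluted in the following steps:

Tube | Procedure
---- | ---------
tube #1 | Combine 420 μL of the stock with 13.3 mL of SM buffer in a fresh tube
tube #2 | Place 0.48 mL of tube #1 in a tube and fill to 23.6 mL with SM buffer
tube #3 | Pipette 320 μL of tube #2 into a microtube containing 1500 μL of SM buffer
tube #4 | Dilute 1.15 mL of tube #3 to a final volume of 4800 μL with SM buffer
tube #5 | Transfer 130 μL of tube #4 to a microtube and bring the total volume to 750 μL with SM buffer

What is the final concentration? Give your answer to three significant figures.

909 PFU/mL

Step 1: 420 μL + 13.3 mL = 13720 μL total → factor 13720/420 = 32.667
Step 2: 0.48 mL brought to 23.6 mL → factor 23.6/0.48 = 49.167
Step 3: 320 μL + 1500 μL = 1820 μL total → factor 1820/320 = 5.6875
Step 4: 1.15 mL brought to 4800 μL → factor 4.8/1.15 = 4.1739
Step 5: 130 μL brought to 750 μL → factor 750/130 = 5.7692
Overall dilution factor = 32.667 × 49.167 × 5.6875 × 4.1739 × 5.7692 = 2.1997 × 10^5
Final = 2.00 × 10^8 PFU/mL / 2.1997 × 10^5 = 909 PFU/mL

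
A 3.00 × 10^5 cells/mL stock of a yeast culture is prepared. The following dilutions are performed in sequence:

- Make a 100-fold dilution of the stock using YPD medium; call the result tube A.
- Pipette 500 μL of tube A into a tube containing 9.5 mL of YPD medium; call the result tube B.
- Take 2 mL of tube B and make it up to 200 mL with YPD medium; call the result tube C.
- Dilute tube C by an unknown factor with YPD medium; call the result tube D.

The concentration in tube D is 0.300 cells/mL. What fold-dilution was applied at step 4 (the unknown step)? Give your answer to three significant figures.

Step 1: 100-fold → factor 100
Step 2: 500 μL + 9.5 mL = 10000 μL total → factor 10000/500 = 20
Step 3: 2 mL brought to 200 mL → factor 200/2 = 100
Step 4: unknown factor x
Product of known-step factors = 2 × 10^5
Overall factor = 3.00 × 10^5 cells/mL / (0.300 cells/mL) = 1 × 10^6
x = 1 × 10^6 / 2 × 10^5 = 5.00

5.00-fold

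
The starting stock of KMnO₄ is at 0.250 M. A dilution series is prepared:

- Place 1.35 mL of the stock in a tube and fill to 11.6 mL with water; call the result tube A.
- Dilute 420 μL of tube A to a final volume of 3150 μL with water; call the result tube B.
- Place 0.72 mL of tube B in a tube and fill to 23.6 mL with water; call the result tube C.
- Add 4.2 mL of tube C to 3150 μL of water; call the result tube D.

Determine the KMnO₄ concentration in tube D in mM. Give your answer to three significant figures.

Step 1: 1.35 mL brought to 11.6 mL → factor 11.6/1.35 = 8.5926
Step 2: 420 μL brought to 3150 μL → factor 3150/420 = 7.5
Step 3: 0.72 mL brought to 23.6 mL → factor 23.6/0.72 = 32.778
Step 4: 4.2 mL + 3150 μL = 7.35 mL total → factor 7.35/4.2 = 1.75
Overall dilution factor = 8.5926 × 7.5 × 32.778 × 1.75 = 3696.6
Final = 0.250 M / 3696.6 = 6.763 × 10^-5 M = 0.0676 mM

0.0676 mM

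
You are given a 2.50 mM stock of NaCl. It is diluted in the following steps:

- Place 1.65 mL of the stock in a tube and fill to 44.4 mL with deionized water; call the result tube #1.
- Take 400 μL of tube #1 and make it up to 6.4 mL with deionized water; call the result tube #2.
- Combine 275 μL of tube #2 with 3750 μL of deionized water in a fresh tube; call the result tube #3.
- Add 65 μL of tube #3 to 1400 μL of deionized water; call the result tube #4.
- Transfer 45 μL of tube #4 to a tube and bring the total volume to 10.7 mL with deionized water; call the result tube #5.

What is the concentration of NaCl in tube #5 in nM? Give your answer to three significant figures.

Step 1: 1.65 mL brought to 44.4 mL → factor 44.4/1.65 = 26.909
Step 2: 400 μL brought to 6.4 mL → factor 6400/400 = 16
Step 3: 275 μL + 3750 μL = 4025 μL total → factor 4025/275 = 14.636
Step 4: 65 μL + 1400 μL = 1465 μL total → factor 1465/65 = 22.538
Step 5: 45 μL brought to 10.7 mL → factor 10700/45 = 237.78
Overall dilution factor = 26.909 × 16 × 14.636 × 22.538 × 237.78 = 3.3771 × 10^7
Final = 2.50 mM / 3.3771 × 10^7 = 7.403 × 10^-8 mM = 0.0740 nM

0.0740 nM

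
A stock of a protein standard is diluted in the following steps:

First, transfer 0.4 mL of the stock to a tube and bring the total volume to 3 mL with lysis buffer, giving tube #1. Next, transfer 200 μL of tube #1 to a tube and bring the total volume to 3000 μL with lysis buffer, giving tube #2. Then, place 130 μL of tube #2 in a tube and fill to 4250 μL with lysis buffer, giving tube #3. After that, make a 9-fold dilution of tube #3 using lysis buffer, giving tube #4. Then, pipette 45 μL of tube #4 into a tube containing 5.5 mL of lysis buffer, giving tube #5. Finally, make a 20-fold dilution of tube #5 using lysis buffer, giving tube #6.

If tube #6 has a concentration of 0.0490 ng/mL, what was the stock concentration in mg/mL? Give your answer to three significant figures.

4.00 mg/mL

Step 1: 0.4 mL brought to 3 mL → factor 3/0.4 = 7.5
Step 2: 200 μL brought to 3000 μL → factor 3000/200 = 15
Step 3: 130 μL brought to 4250 μL → factor 4250/130 = 32.692
Step 4: 9-fold → factor 9
Step 5: 45 μL + 5.5 mL = 5545 μL total → factor 5545/45 = 123.22
Step 6: 20-fold → factor 20
Overall dilution factor = 7.5 × 15 × 32.692 × 9 × 123.22 × 20 = 8.1575 × 10^7
Stock = 0.0490 ng/mL × 8.1575 × 10^7 = 3.997 × 10^6 ng/mL = 4.00 mg/mL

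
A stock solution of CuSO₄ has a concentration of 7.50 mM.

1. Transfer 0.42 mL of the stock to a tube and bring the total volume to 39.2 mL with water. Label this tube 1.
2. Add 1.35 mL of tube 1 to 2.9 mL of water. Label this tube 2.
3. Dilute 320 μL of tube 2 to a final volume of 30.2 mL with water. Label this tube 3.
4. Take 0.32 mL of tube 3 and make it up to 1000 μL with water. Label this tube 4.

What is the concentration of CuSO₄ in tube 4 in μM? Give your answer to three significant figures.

Step 1: 0.42 mL brought to 39.2 mL → factor 39.2/0.42 = 93.333
Step 2: 1.35 mL + 2.9 mL = 4.25 mL total → factor 4.25/1.35 = 3.1481
Step 3: 320 μL brought to 30.2 mL → factor 30200/320 = 94.375
Step 4: 0.32 mL brought to 1000 μL → factor 1/0.32 = 3.125
Overall dilution factor = 93.333 × 3.1481 × 94.375 × 3.125 = 86656
Final = 7.50 mM / 86656 = 8.655 × 10^-5 mM = 0.0865 μM

0.0865 μM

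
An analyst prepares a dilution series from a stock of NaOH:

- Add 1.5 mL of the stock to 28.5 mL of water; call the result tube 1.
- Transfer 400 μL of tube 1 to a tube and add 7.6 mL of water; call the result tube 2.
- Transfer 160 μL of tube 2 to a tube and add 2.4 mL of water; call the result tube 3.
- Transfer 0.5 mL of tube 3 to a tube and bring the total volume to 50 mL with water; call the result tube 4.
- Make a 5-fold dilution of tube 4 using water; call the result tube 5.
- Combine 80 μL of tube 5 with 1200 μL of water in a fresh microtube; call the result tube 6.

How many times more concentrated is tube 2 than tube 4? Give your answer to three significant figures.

1.60 × 10^3

Step 1: 1.5 mL + 28.5 mL = 30 mL total → factor 30/1.5 = 20
Step 2: 400 μL + 7.6 mL = 8000 μL total → factor 8000/400 = 20
Step 3: 160 μL + 2.4 mL = 2560 μL total → factor 2560/160 = 16
Step 4: 0.5 mL brought to 50 mL → factor 50/0.5 = 100
Dilution factor to tube 2 = 400; to tube 4 = 6.4 × 10^5
[tube 2]/[tube 4] = (factor to tube 4)/(factor to tube 2) = 6.4 × 10^5/400 = 1.60 × 10^3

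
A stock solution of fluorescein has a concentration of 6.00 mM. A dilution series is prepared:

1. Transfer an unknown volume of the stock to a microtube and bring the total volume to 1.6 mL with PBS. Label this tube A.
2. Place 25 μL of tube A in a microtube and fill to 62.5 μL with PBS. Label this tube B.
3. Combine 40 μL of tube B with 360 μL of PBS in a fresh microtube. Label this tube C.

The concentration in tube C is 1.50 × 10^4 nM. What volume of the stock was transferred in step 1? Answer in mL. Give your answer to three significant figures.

Step 1: v brought to 1.6 mL → factor = 1.6 mL/v
Step 2: 25 μL brought to 62.5 μL → factor 62.5/25 = 2.5
Step 3: 40 μL + 360 μL = 400 μL total → factor 400/40 = 10
Product of known-step factors = 25
Overall factor = 6.00 mM / (1.50 × 10^4 nM) = 400
Step-1 factor = 400 / 25 = 16
v = 1.6 mL / 16 = 0.100 mL

0.100 mL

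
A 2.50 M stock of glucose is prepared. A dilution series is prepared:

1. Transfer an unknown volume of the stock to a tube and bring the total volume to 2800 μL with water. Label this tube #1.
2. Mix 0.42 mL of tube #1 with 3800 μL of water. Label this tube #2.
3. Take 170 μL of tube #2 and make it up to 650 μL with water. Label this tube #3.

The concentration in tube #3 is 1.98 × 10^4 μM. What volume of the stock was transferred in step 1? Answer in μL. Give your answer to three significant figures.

852 μL

Step 1: v brought to 2800 μL → factor = 2800 μL/v
Step 2: 0.42 mL + 3800 μL = 4.22 mL total → factor 4.22/0.42 = 10.048
Step 3: 170 μL brought to 650 μL → factor 650/170 = 3.8235
Product of known-step factors = 38.417
Overall factor = 2.50 M / (1.98 × 10^4 μM) = 126.26
Step-1 factor = 126.26 / 38.417 = 3.2866
v = 2800 μL / 3.2866 = 852 μL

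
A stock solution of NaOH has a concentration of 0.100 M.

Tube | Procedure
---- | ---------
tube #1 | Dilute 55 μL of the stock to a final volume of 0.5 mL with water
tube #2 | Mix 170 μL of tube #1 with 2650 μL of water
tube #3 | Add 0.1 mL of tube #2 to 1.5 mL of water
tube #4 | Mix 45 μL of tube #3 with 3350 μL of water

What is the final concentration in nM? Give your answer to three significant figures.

Step 1: 55 μL brought to 0.5 mL → factor 500/55 = 9.0909
Step 2: 170 μL + 2650 μL = 2820 μL total → factor 2820/170 = 16.588
Step 3: 0.1 mL + 1.5 mL = 1.6 mL total → factor 1.6/0.1 = 16
Step 4: 45 μL + 3350 μL = 3395 μL total → factor 3395/45 = 75.444
Overall dilution factor = 9.0909 × 16.588 × 16 × 75.444 = 1.8203 × 10^5
Final = 0.100 M / 1.8203 × 10^5 = 5.493 × 10^-7 M = 549 nM

549 nM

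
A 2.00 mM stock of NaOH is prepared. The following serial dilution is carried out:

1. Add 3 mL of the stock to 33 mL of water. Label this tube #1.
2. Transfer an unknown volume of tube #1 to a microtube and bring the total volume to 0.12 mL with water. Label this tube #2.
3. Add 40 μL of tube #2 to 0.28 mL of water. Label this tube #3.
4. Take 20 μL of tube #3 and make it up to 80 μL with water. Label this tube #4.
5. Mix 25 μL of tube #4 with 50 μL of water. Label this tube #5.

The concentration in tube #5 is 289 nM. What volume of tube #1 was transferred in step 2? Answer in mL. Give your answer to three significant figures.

Step 1: 3 mL + 33 mL = 36 mL total → factor 36/3 = 12
Step 2: v brought to 0.12 mL → factor = 0.12 mL/v
Step 3: 40 μL + 0.28 mL = 320 μL total → factor 320/40 = 8
Step 4: 20 μL brought to 80 μL → factor 80/20 = 4
Step 5: 25 μL + 50 μL = 75 μL total → factor 75/25 = 3
Product of known-step factors = 1152
Overall factor = 2.00 mM / (289 nM) = 6920.4
Step-2 factor = 6920.4 / 1152 = 6.0073
v = 0.12 mL / 6.0073 = 0.0200 mL

0.0200 mL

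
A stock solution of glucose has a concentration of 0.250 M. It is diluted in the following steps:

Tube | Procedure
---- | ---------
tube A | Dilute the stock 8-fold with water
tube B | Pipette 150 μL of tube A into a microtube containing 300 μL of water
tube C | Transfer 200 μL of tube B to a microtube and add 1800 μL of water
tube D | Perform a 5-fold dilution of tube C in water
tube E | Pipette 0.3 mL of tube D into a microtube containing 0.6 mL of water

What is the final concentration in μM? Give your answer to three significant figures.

69.4 μM

Step 1: 8-fold → factor 8
Step 2: 150 μL + 300 μL = 450 μL total → factor 450/150 = 3
Step 3: 200 μL + 1800 μL = 2000 μL total → factor 2000/200 = 10
Step 4: 5-fold → factor 5
Step 5: 0.3 mL + 0.6 mL = 0.9 mL total → factor 0.9/0.3 = 3
Overall dilution factor = 8 × 3 × 10 × 5 × 3 = 3600
Final = 0.250 M / 3600 = 6.944 × 10^-5 M = 69.4 μM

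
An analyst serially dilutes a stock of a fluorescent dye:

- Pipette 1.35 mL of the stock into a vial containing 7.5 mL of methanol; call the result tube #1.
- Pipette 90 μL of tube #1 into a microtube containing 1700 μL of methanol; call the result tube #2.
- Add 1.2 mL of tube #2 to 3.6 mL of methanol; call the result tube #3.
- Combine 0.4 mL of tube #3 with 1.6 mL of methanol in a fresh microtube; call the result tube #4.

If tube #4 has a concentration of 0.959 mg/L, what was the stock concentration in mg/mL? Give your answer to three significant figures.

2.50 mg/mL

Step 1: 1.35 mL + 7.5 mL = 8.85 mL total → factor 8.85/1.35 = 6.5556
Step 2: 90 μL + 1700 μL = 1790 μL total → factor 1790/90 = 19.889
Step 3: 1.2 mL + 3.6 mL = 4.8 mL total → factor 4.8/1.2 = 4
Step 4: 0.4 mL + 1.6 mL = 2 mL total → factor 2/0.4 = 5
Overall dilution factor = 6.5556 × 19.889 × 4 × 5 = 2607.7
Stock = 0.959 mg/L × 2607.7 = 2501 mg/L = 2.50 mg/mL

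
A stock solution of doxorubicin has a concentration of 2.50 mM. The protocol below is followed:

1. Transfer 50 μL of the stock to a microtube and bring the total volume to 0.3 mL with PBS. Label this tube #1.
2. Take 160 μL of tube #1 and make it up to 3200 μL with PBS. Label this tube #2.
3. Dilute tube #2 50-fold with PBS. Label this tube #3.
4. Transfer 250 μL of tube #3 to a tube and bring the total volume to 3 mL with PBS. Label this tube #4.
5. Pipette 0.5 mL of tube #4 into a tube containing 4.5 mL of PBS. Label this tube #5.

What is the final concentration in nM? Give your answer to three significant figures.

3.47 nM

Step 1: 50 μL brought to 0.3 mL → factor 300/50 = 6
Step 2: 160 μL brought to 3200 μL → factor 3200/160 = 20
Step 3: 50-fold → factor 50
Step 4: 250 μL brought to 3 mL → factor 3000/250 = 12
Step 5: 0.5 mL + 4.5 mL = 5 mL total → factor 5/0.5 = 10
Overall dilution factor = 6 × 20 × 50 × 12 × 10 = 7.2 × 10^5
Final = 2.50 mM / 7.2 × 10^5 = 3.472 × 10^-6 mM = 3.47 nM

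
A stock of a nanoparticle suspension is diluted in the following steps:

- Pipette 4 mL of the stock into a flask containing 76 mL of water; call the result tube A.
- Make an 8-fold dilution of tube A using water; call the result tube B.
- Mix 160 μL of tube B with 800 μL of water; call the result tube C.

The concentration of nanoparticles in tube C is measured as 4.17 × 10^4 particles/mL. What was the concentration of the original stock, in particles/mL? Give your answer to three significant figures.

Step 1: 4 mL + 76 mL = 80 mL total → factor 80/4 = 20
Step 2: 8-fold → factor 8
Step 3: 160 μL + 800 μL = 960 μL total → factor 960/160 = 6
Overall dilution factor = 20 × 8 × 6 = 960
Stock = 4.17 × 10^4 particles/mL × 960 = 4.00 × 10^7 particles/mL

4.00 × 10^7 particles/mL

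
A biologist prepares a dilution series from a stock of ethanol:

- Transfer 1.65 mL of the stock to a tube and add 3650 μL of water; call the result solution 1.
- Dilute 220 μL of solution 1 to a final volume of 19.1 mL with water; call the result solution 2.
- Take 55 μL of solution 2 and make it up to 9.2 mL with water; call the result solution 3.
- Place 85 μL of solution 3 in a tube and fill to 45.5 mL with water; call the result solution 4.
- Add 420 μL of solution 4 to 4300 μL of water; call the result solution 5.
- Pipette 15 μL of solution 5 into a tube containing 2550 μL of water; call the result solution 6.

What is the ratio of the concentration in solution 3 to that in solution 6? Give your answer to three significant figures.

Step 1: 1.65 mL + 3650 μL = 5.3 mL total → factor 5.3/1.65 = 3.2121
Step 2: 220 μL brought to 19.1 mL → factor 19100/220 = 86.818
Step 3: 55 μL brought to 9.2 mL → factor 9200/55 = 167.27
Step 4: 85 μL brought to 45.5 mL → factor 45500/85 = 535.29
Step 5: 420 μL + 4300 μL = 4720 μL total → factor 4720/420 = 11.238
Step 6: 15 μL + 2550 μL = 2565 μL total → factor 2565/15 = 171
Dilution factor to solution 3 = 46647; to solution 6 = 4.7985 × 10^10
[solution 3]/[solution 6] = (factor to solution 6)/(factor to solution 3) = 4.7985 × 10^10/46647 = 1.03 × 10^6

1.03 × 10^6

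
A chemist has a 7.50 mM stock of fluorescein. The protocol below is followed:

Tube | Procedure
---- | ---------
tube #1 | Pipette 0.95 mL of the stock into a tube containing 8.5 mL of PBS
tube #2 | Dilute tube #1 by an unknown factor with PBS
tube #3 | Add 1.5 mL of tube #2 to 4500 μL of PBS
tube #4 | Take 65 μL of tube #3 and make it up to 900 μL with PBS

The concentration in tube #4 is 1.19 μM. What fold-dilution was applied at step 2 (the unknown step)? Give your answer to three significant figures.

Step 1: 0.95 mL + 8.5 mL = 9.45 mL total → factor 9.45/0.95 = 9.9474
Step 2: unknown factor x
Step 3: 1.5 mL + 4500 μL = 6 mL total → factor 6/1.5 = 4
Step 4: 65 μL brought to 900 μL → factor 900/65 = 13.846
Product of known-step factors = 550.93
Overall factor = 7.50 mM / (1.19 μM) = 6302.5
x = 6302.5 / 550.93 = 11.4

11.4-fold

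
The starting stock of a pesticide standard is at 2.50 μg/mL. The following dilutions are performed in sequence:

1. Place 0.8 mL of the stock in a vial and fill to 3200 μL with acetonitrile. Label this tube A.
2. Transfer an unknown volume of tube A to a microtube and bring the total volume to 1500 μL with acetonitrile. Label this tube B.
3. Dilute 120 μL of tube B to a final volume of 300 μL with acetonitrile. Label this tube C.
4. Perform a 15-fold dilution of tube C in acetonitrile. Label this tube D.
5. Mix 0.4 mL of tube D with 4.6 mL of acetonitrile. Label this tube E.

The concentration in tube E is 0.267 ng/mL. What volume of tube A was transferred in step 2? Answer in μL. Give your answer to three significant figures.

Step 1: 0.8 mL brought to 3200 μL → factor 3.2/0.8 = 4
Step 2: v brought to 1500 μL → factor = 1500 μL/v
Step 3: 120 μL brought to 300 μL → factor 300/120 = 2.5
Step 4: 15-fold → factor 15
Step 5: 0.4 mL + 4.6 mL = 5 mL total → factor 5/0.4 = 12.5
Product of known-step factors = 1875
Overall factor = 2.50 μg/mL / (0.267 ng/mL) = 9363.3
Step-2 factor = 9363.3 / 1875 = 4.9938
v = 1500 μL / 4.9938 = 300 μL

300 μL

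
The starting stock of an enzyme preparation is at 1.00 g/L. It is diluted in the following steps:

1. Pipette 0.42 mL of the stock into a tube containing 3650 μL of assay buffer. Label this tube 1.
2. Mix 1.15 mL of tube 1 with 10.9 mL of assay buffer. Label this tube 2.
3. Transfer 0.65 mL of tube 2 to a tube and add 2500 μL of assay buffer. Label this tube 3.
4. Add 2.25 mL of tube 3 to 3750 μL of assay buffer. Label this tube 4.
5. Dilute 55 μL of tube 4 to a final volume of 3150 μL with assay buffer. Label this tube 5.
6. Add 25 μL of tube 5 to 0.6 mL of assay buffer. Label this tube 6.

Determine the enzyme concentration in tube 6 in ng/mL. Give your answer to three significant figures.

0.532 ng/mL

Step 1: 0.42 mL + 3650 μL = 4.07 mL total → factor 4.07/0.42 = 9.6905
Step 2: 1.15 mL + 10.9 mL = 12.05 mL total → factor 12.05/1.15 = 10.478
Step 3: 0.65 mL + 2500 μL = 3.15 mL total → factor 3.15/0.65 = 4.8462
Step 4: 2.25 mL + 3750 μL = 6 mL total → factor 6/2.25 = 2.6667
Step 5: 55 μL brought to 3150 μL → factor 3150/55 = 57.273
Step 6: 25 μL + 0.6 mL = 625 μL total → factor 625/25 = 25
Overall dilution factor = 9.6905 × 10.478 × 4.8462 × 2.6667 × 57.273 × 25 = 1.8788 × 10^6
Final = 1.00 g/L / 1.8788 × 10^6 = 5.322 × 10^-7 g/L = 0.532 ng/mL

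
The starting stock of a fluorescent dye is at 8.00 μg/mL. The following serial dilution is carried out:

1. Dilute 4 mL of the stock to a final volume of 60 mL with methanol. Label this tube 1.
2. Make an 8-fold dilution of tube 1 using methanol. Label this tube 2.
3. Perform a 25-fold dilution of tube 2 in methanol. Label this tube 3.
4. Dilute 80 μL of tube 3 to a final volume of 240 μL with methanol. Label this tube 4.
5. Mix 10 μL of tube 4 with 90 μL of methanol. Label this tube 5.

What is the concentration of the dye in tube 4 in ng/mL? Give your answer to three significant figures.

0.889 ng/mL

Step 1: 4 mL brought to 60 mL → factor 60/4 = 15
Step 2: 8-fold → factor 8
Step 3: 25-fold → factor 25
Step 4: 80 μL brought to 240 μL → factor 240/80 = 3
Dilution factor through tube 4 = 15 × 8 × 25 × 3 = 9000
[tube 4] = 8.00 μg/mL / 9000 = 0.0008889 μg/mL = 0.889 ng/mL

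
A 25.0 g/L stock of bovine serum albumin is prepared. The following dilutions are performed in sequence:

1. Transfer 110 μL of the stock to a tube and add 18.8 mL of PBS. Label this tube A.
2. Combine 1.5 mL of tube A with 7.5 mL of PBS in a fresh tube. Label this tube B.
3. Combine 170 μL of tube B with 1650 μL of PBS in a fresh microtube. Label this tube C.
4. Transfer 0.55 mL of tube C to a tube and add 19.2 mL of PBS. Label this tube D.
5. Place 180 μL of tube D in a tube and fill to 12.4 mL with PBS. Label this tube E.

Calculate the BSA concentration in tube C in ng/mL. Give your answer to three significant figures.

2.26 × 10^3 ng/mL

Step 1: 110 μL + 18.8 mL = 18910 μL total → factor 18910/110 = 171.91
Step 2: 1.5 mL + 7.5 mL = 9 mL total → factor 9/1.5 = 6
Step 3: 170 μL + 1650 μL = 1820 μL total → factor 1820/170 = 10.706
Dilution factor through tube C = 171.91 × 6 × 10.706 = 11043
[tube C] = 25.0 g/L / 11043 = 0.002264 g/L = 2.26 × 10^3 ng/mL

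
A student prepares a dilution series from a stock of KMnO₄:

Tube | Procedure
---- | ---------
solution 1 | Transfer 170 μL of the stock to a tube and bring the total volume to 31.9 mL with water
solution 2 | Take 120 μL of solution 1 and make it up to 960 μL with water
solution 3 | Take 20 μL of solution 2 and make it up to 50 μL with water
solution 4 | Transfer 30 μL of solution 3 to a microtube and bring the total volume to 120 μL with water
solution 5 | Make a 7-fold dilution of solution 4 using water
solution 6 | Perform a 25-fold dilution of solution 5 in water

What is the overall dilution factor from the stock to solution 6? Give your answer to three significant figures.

Step 1: 170 μL brought to 31.9 mL → factor 31900/170 = 187.65
Step 2: 120 μL brought to 960 μL → factor 960/120 = 8
Step 3: 20 μL brought to 50 μL → factor 50/20 = 2.5
Step 4: 30 μL brought to 120 μL → factor 120/30 = 4
Step 5: 7-fold → factor 7
Step 6: 25-fold → factor 25
Overall dilution factor = 187.65 × 8 × 2.5 × 4 × 7 × 25 = 2.6271 × 10^6

2.63 × 10^6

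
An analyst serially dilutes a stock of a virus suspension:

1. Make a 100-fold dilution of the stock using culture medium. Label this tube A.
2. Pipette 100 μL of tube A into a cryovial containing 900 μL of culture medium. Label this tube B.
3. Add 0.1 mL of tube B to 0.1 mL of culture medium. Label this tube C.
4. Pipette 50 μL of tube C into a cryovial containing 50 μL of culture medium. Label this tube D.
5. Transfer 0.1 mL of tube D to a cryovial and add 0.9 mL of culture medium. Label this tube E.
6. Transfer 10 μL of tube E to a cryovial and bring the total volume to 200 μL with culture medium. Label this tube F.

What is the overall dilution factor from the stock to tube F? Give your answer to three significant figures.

Step 1: 100-fold → factor 100
Step 2: 100 μL + 900 μL = 1000 μL total → factor 1000/100 = 10
Step 3: 0.1 mL + 0.1 mL = 0.2 mL total → factor 0.2/0.1 = 2
Step 4: 50 μL + 50 μL = 100 μL total → factor 100/50 = 2
Step 5: 0.1 mL + 0.9 mL = 1 mL total → factor 1/0.1 = 10
Step 6: 10 μL brought to 200 μL → factor 200/10 = 20
Overall dilution factor = 100 × 10 × 2 × 2 × 10 × 20 = 8 × 10^5

8.00 × 10^5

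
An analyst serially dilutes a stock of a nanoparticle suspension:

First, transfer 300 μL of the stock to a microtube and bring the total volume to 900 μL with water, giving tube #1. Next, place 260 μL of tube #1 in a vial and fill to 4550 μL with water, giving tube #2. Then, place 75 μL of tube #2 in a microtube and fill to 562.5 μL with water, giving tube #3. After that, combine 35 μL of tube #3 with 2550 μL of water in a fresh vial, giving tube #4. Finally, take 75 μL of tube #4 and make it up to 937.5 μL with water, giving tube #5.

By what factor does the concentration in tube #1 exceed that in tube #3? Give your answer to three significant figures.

Step 1: 300 μL brought to 900 μL → factor 900/300 = 3
Step 2: 260 μL brought to 4550 μL → factor 4550/260 = 17.5
Step 3: 75 μL brought to 562.5 μL → factor 562.5/75 = 7.5
Dilution factor to tube #1 = 3; to tube #3 = 393.75
[tube #1]/[tube #3] = (factor to tube #3)/(factor to tube #1) = 393.75/3 = 131

131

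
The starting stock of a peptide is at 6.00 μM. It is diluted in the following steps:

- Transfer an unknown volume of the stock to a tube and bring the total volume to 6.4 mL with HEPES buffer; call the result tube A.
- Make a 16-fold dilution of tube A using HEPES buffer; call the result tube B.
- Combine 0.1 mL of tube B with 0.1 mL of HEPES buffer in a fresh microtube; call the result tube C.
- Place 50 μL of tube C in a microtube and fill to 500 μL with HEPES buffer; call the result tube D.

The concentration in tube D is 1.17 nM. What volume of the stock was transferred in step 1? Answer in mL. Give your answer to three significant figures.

Step 1: v brought to 6.4 mL → factor = 6.4 mL/v
Step 2: 16-fold → factor 16
Step 3: 0.1 mL + 0.1 mL = 0.2 mL total → factor 0.2/0.1 = 2
Step 4: 50 μL brought to 500 μL → factor 500/50 = 10
Product of known-step factors = 320
Overall factor = 6.00 μM / (1.17 nM) = 5128.2
Step-1 factor = 5128.2 / 320 = 16.026
v = 6.4 mL / 16.026 = 0.399 mL

0.399 mL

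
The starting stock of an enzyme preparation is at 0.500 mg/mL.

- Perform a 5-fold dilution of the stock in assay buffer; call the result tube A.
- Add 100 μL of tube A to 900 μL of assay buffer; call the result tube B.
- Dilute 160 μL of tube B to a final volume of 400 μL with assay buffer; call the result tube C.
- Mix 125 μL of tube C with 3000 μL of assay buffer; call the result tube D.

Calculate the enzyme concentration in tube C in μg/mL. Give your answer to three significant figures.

Step 1: 5-fold → factor 5
Step 2: 100 μL + 900 μL = 1000 μL total → factor 1000/100 = 10
Step 3: 160 μL brought to 400 μL → factor 400/160 = 2.5
Dilution factor through tube C = 5 × 10 × 2.5 = 125
[tube C] = 0.500 mg/mL / 125 = 0.004000 mg/mL = 4.00 μg/mL

4.00 μg/mL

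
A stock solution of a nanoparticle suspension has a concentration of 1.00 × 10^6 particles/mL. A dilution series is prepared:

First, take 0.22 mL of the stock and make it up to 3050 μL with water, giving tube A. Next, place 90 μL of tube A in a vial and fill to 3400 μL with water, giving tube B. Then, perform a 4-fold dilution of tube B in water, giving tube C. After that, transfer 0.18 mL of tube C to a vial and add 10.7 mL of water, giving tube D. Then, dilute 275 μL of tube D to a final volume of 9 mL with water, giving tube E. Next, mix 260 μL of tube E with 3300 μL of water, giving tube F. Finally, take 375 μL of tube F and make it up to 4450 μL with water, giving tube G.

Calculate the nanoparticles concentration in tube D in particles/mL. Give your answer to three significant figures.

7.90 particles/mL

Step 1: 0.22 mL brought to 3050 μL → factor 3.05/0.22 = 13.864
Step 2: 90 μL brought to 3400 μL → factor 3400/90 = 37.778
Step 3: 4-fold → factor 4
Step 4: 0.18 mL + 10.7 mL = 10.88 mL total → factor 10.88/0.18 = 60.444
Dilution factor through tube D = 13.864 × 37.778 × 4 × 60.444 = 1.2663 × 10^5
[tube D] = 1.00 × 10^6 particles/mL / 1.2663 × 10^5 = 7.90 particles/mL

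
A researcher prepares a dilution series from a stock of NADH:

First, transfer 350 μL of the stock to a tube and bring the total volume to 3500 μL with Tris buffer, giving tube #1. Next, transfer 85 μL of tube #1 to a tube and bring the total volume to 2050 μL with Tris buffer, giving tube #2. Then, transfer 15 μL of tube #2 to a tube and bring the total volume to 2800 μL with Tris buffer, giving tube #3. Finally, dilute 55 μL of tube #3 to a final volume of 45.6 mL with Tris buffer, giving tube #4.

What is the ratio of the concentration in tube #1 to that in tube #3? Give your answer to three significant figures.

Step 1: 350 μL brought to 3500 μL → factor 3500/350 = 10
Step 2: 85 μL brought to 2050 μL → factor 2050/85 = 24.118
Step 3: 15 μL brought to 2800 μL → factor 2800/15 = 186.67
Dilution factor to tube #1 = 10; to tube #3 = 45020
[tube #1]/[tube #3] = (factor to tube #3)/(factor to tube #1) = 45020/10 = 4.50 × 10^3

4.50 × 10^3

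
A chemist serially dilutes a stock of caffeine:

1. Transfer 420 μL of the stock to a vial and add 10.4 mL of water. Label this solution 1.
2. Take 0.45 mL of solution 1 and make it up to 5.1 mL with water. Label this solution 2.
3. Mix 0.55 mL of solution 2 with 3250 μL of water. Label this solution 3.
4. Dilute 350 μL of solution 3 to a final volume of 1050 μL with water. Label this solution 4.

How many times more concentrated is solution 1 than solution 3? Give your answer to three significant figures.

78.3

Step 1: 420 μL + 10.4 mL = 10820 μL total → factor 10820/420 = 25.762
Step 2: 0.45 mL brought to 5.1 mL → factor 5.1/0.45 = 11.333
Step 3: 0.55 mL + 3250 μL = 3.8 mL total → factor 3.8/0.55 = 6.9091
Dilution factor to solution 1 = 25.762; to solution 3 = 2017.2
[solution 1]/[solution 3] = (factor to solution 3)/(factor to solution 1) = 2017.2/25.762 = 78.3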